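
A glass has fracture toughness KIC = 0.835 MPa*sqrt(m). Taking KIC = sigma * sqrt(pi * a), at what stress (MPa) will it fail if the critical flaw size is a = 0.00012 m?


Rearrange KIC = sigma * sqrt(pi * a):
  sigma = KIC / sqrt(pi * a)
  sqrt(pi * 0.00012) = 0.019416
  sigma = 0.835 / 0.019416 = 43.01 MPa

43.01 MPa


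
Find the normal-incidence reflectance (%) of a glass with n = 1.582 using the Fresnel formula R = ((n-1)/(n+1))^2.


Fresnel reflectance at normal incidence:
  R = ((n - 1)/(n + 1))^2
  (n - 1)/(n + 1) = (1.582 - 1)/(1.582 + 1) = 0.225407
  R = 0.225407^2 = 0.0508083
  R(%) = 0.0508083 * 100 = 5.081%

5.081%


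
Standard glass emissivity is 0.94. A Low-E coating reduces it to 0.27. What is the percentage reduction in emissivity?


Percentage reduction = (1 - coated/uncoated) * 100
  Ratio = 0.27 / 0.94 = 0.2872
  Reduction = (1 - 0.2872) * 100 = 71.3%

71.3%


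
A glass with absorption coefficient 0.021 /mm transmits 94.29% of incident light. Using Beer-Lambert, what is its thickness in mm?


Rearrange T = exp(-alpha * thickness):
  thickness = -ln(T) / alpha
  T = 94.29/100 = 0.9429
  ln(T) = -0.0588
  -ln(T) = 0.0588
  thickness = 0.0588 / 0.021 = 2.8 mm

2.8 mm


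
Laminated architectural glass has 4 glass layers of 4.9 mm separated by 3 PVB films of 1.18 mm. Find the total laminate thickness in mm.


Total thickness = glass contribution + PVB contribution
  Glass: 4 * 4.9 = 19.6 mm
  PVB: 3 * 1.18 = 3.54 mm
  Total = 19.6 + 3.54 = 23.14 mm

23.14 mm


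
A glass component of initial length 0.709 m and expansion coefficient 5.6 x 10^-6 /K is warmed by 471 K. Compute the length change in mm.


Thermal expansion formula: dL = alpha * L0 * dT
  dL = (5.6 x 10^-6) * 0.709 * 471 = 0.00187006 m
Convert to mm: 0.00187006 * 1000 = 1.8701 mm

1.8701 mm


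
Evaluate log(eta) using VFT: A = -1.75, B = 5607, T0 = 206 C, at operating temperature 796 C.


VFT equation: log(eta) = A + B / (T - T0)
  T - T0 = 796 - 206 = 590
  B / (T - T0) = 5607 / 590 = 9.503
  log(eta) = -1.75 + 9.503 = 7.753

7.753


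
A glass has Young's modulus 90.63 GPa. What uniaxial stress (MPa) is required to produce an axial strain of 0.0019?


Rearrange E = sigma / epsilon:
  sigma = E * epsilon
  E (MPa) = 90.63 * 1000 = 90630
  sigma = 90630 * 0.0019 = 172.2 MPa

172.2 MPa


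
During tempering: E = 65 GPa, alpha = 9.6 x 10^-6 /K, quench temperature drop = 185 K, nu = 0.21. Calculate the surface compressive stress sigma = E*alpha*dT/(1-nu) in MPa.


Tempering stress: sigma = E * alpha * dT / (1 - nu)
  E (MPa) = 65 * 1000 = 65000
  Numerator = 65000 * (9.6 x 10^-6) * 185 = 115.44
  Denominator = 1 - 0.21 = 0.79
  sigma = 115.44 / 0.79 = 146.1 MPa

146.1 MPa


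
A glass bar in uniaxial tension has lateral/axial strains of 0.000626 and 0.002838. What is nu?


Poisson's ratio: nu = lateral strain / axial strain
  nu = 0.000626 / 0.002838 = 0.2206

0.2206


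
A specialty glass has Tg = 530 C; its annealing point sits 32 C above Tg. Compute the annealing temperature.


The annealing temperature is Tg plus the offset:
  T_anneal = 530 + 32 = 562 C

562 C


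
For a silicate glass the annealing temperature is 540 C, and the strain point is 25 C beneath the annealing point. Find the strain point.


Strain point = annealing point - difference:
  T_strain = 540 - 25 = 515 C

515 C


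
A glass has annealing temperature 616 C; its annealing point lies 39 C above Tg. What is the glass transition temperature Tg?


Rearrange T_anneal = Tg + offset for Tg:
  Tg = T_anneal - offset = 616 - 39 = 577 C

577 C


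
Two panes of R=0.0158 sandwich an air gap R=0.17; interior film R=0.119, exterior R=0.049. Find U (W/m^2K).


Total thermal resistance (series):
  R_total = R_in + R_glass + R_air + R_glass + R_out
  R_total = 0.119 + 0.0158 + 0.17 + 0.0158 + 0.049 = 0.3696 m^2K/W
U-value = 1 / R_total = 1 / 0.3696 = 2.706 W/m^2K

2.706 W/m^2K


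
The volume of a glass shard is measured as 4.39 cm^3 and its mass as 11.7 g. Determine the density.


Use the definition of density:
  rho = mass / volume
  rho = 11.7 / 4.39 = 2.665 g/cm^3

2.665 g/cm^3


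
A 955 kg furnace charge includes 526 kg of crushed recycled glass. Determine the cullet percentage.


Cullet ratio = (cullet mass / total batch mass) * 100
  Ratio = 526 / 955 * 100 = 55.08%

55.08%


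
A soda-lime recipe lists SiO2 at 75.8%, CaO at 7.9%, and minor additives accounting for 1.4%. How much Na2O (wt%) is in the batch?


Pieces sum to 100%:
  Na2O = 100 - (SiO2 + CaO + others)
  Na2O = 100 - (75.8 + 7.9 + 1.4) = 14.9%

14.9%


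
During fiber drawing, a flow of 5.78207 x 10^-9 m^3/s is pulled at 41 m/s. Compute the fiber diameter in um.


Cross-sectional area from continuity:
  A = Q / v = 5.78207 x 10^-9 / 41 = 1.410261 x 10^-10 m^2
Diameter from circular cross-section:
  d = sqrt(4A / pi) * 10^6 (m -> um)
  d = sqrt(4 * 1.410261 x 10^-10 / pi) * 10^6 = 13.4 um

13.4 um


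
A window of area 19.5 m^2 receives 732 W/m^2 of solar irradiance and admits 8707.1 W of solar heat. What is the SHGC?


Rearrange Q = Area * SHGC * Irradiance:
  SHGC = Q / (Area * Irradiance)
  SHGC = 8707.1 / (19.5 * 732) = 0.61

0.61


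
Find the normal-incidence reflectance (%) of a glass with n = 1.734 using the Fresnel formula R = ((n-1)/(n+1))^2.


Fresnel reflectance at normal incidence:
  R = ((n - 1)/(n + 1))^2
  (n - 1)/(n + 1) = (1.734 - 1)/(1.734 + 1) = 0.268471
  R = 0.268471^2 = 0.0720767
  R(%) = 0.0720767 * 100 = 7.208%

7.208%


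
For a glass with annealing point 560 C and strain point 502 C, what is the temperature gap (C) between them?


Gap = T_anneal - T_strain:
  gap = 560 - 502 = 58 C

58 C


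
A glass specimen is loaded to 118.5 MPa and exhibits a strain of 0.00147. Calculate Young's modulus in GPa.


Young's modulus: E = stress / strain
  E = 118.5 MPa / 0.00147 = 80612.24 MPa
Convert to GPa: 80612.24 / 1000 = 80.61 GPa

80.61 GPa


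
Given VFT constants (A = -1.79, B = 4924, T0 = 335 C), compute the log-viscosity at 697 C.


VFT equation: log(eta) = A + B / (T - T0)
  T - T0 = 697 - 335 = 362
  B / (T - T0) = 4924 / 362 = 13.602
  log(eta) = -1.79 + 13.602 = 11.812

11.812


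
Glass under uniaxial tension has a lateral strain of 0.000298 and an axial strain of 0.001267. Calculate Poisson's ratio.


Poisson's ratio: nu = lateral strain / axial strain
  nu = 0.000298 / 0.001267 = 0.2352

0.2352


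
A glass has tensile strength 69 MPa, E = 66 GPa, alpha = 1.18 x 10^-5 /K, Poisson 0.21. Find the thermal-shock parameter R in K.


Thermal shock resistance: R = sigma * (1 - nu) / (E * alpha)
  Numerator = 69 * (1 - 0.21) = 54.51
  Denominator = 66 * 1000 * (1.18 x 10^-5) = 0.7788
  R = 54.51 / 0.7788 = 70.0 K

70.0 K


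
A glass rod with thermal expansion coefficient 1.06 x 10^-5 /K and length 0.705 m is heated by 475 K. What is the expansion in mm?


Thermal expansion formula: dL = alpha * L0 * dT
  dL = (1.06 x 10^-5) * 0.705 * 475 = 0.00354967 m
Convert to mm: 0.00354967 * 1000 = 3.5497 mm

3.5497 mm


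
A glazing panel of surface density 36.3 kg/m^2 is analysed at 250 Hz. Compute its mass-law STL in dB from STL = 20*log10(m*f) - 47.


Mass law: STL = 20 * log10(m * f) - 47
  m * f = 36.3 * 250 = 9075
  log10(9075) = 3.95785
  STL = 20 * 3.95785 - 47 = 79.157 - 47 = 32.2 dB

32.2 dB


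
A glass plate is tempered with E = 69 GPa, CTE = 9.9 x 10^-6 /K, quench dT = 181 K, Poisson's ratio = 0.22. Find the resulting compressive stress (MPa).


Tempering stress: sigma = E * alpha * dT / (1 - nu)
  E (MPa) = 69 * 1000 = 69000
  Numerator = 69000 * (9.9 x 10^-6) * 181 = 123.6411
  Denominator = 1 - 0.22 = 0.78
  sigma = 123.6411 / 0.78 = 158.5 MPa

158.5 MPa


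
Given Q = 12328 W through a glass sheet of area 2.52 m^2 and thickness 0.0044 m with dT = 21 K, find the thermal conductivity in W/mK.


Fourier's law rearranged: k = Q * t / (A * dT)
  Numerator = 12328 * 0.0044 = 54.2432
  Denominator = 2.52 * 21 = 52.92
  k = 54.2432 / 52.92 = 1.025 W/mK

1.025 W/mK


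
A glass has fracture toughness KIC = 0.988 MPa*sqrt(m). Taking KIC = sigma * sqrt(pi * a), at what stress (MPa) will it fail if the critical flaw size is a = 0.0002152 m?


Rearrange KIC = sigma * sqrt(pi * a):
  sigma = KIC / sqrt(pi * a)
  sqrt(pi * 0.0002152) = 0.026001
  sigma = 0.988 / 0.026001 = 38.0 MPa

38.0 MPa


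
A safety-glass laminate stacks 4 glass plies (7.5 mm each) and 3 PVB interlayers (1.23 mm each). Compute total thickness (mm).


Total thickness = glass contribution + PVB contribution
  Glass: 4 * 7.5 = 30.0 mm
  PVB: 3 * 1.23 = 3.69 mm
  Total = 30.0 + 3.69 = 33.69 mm

33.69 mm


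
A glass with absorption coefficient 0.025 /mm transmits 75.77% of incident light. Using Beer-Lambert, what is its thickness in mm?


Rearrange T = exp(-alpha * thickness):
  thickness = -ln(T) / alpha
  T = 75.77/100 = 0.7577
  ln(T) = -0.27747
  -ln(T) = 0.27747
  thickness = 0.27747 / 0.025 = 11.1 mm

11.1 mm


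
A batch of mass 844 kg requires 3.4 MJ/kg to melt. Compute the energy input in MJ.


Total energy = mass * specific energy
  E = 844 * 3.4 = 2869.6 MJ

2869.6 MJ


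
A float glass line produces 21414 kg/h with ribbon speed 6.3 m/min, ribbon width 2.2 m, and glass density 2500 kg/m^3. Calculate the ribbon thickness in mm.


Ribbon cross-section from mass balance:
  Volume rate = throughput / density = 21414 / 2500 = 8.5656 m^3/h
  thickness = volume rate / (speed * 60 * width), i.e.
  thickness = throughput / (60 * speed * width * density) * 1000
  thickness = 21414 / (60 * 6.3 * 2.2 * 2500) * 1000 = 10.3 mm

10.3 mm


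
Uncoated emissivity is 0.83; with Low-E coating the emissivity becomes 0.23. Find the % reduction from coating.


Percentage reduction = (1 - coated/uncoated) * 100
  Ratio = 0.23 / 0.83 = 0.2771
  Reduction = (1 - 0.2771) * 100 = 72.3%

72.3%


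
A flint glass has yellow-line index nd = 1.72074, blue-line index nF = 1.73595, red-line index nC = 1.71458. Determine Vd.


Abbe number formula: Vd = (nd - 1) / (nF - nC)
  nd - 1 = 1.72074 - 1 = 0.72074
  nF - nC = 1.73595 - 1.71458 = 0.02137
  Vd = 0.72074 / 0.02137 = 33.73

33.73


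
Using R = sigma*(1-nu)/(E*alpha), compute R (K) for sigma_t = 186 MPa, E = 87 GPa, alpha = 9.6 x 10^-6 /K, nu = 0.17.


Thermal shock resistance: R = sigma * (1 - nu) / (E * alpha)
  Numerator = 186 * (1 - 0.17) = 154.38
  Denominator = 87 * 1000 * (9.6 x 10^-6) = 0.8352
  R = 154.38 / 0.8352 = 184.8 K

184.8 K


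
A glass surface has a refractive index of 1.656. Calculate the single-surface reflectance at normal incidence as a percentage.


Fresnel reflectance at normal incidence:
  R = ((n - 1)/(n + 1))^2
  (n - 1)/(n + 1) = (1.656 - 1)/(1.656 + 1) = 0.246988
  R = 0.246988^2 = 0.0610031
  R(%) = 0.0610031 * 100 = 6.1%

6.1%


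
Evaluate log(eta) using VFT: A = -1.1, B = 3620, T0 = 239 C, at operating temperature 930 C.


VFT equation: log(eta) = A + B / (T - T0)
  T - T0 = 930 - 239 = 691
  B / (T - T0) = 3620 / 691 = 5.239
  log(eta) = -1.1 + 5.239 = 4.139

4.139


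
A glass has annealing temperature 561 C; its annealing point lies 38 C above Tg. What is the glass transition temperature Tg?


Rearrange T_anneal = Tg + offset for Tg:
  Tg = T_anneal - offset = 561 - 38 = 523 C

523 C


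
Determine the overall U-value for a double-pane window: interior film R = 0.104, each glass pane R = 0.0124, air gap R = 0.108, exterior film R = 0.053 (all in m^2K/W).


Total thermal resistance (series):
  R_total = R_in + R_glass + R_air + R_glass + R_out
  R_total = 0.104 + 0.0124 + 0.108 + 0.0124 + 0.053 = 0.2898 m^2K/W
U-value = 1 / R_total = 1 / 0.2898 = 3.451 W/m^2K

3.451 W/m^2K


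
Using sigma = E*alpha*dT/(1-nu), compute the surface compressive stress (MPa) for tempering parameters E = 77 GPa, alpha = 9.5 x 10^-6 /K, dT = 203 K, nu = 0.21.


Tempering stress: sigma = E * alpha * dT / (1 - nu)
  E (MPa) = 77 * 1000 = 77000
  Numerator = 77000 * (9.5 x 10^-6) * 203 = 148.4945
  Denominator = 1 - 0.21 = 0.79
  sigma = 148.4945 / 0.79 = 188.0 MPa

188.0 MPa


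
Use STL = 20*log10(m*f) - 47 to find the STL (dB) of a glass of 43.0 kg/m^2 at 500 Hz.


Mass law: STL = 20 * log10(m * f) - 47
  m * f = 43.0 * 500 = 21500
  log10(21500) = 4.33244
  STL = 20 * 4.33244 - 47 = 86.6488 - 47 = 39.6 dB

39.6 dB


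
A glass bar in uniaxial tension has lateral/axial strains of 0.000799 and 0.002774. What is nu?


Poisson's ratio: nu = lateral strain / axial strain
  nu = 0.000799 / 0.002774 = 0.288

0.288


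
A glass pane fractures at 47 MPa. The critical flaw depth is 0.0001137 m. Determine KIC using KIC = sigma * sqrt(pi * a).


Fracture toughness: KIC = sigma * sqrt(pi * a)
  pi * a = pi * 0.0001137 = 0.000357199
  sqrt(pi * a) = 0.0189
  KIC = 47 * 0.0189 = 0.888 MPa*sqrt(m)

0.888 MPa*sqrt(m)


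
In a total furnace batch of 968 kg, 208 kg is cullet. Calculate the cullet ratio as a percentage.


Cullet ratio = (cullet mass / total batch mass) * 100
  Ratio = 208 / 968 * 100 = 21.49%

21.49%


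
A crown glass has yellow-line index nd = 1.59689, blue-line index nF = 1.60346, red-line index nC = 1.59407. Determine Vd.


Abbe number formula: Vd = (nd - 1) / (nF - nC)
  nd - 1 = 1.59689 - 1 = 0.59689
  nF - nC = 1.60346 - 1.59407 = 0.00939
  Vd = 0.59689 / 0.00939 = 63.57

63.57


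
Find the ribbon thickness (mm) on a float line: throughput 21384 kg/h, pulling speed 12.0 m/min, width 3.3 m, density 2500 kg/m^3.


Ribbon cross-section from mass balance:
  Volume rate = throughput / density = 21384 / 2500 = 8.5536 m^3/h
  thickness = volume rate / (speed * 60 * width), i.e.
  thickness = throughput / (60 * speed * width * density) * 1000
  thickness = 21384 / (60 * 12.0 * 3.3 * 2500) * 1000 = 3.6 mm

3.6 mm


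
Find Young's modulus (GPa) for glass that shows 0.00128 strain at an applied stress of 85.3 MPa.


Young's modulus: E = stress / strain
  E = 85.3 MPa / 0.00128 = 66640.62 MPa
Convert to GPa: 66640.62 / 1000 = 66.64 GPa

66.64 GPa


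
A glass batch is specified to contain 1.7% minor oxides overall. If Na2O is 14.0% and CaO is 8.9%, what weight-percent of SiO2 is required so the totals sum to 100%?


Known pieces sum to 100%:
  SiO2 = 100 - (others + Na2O + CaO)
  SiO2 = 100 - (1.7 + 14.0 + 8.9) = 75.4%

75.4%


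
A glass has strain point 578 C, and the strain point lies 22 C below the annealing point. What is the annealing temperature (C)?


T_anneal = T_strain + gap:
  T_anneal = 578 + 22 = 600 C

600 C


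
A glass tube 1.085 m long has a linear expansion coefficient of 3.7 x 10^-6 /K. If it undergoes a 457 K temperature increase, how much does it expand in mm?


Thermal expansion formula: dL = alpha * L0 * dT
  dL = (3.7 x 10^-6) * 1.085 * 457 = 0.00183463 m
Convert to mm: 0.00183463 * 1000 = 1.8346 mm

1.8346 mm


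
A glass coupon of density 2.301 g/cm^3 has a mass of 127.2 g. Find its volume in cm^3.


Rearrange rho = m / V:
  V = m / rho
  V = 127.2 / 2.301 = 55.28 cm^3

55.28 cm^3


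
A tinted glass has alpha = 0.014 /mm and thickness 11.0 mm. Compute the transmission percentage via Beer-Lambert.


Beer-Lambert law: T = exp(-alpha * thickness)
  exponent = -0.014 * 11.0 = -0.154
  T = exp(-0.154) = 0.8573
  Percentage = 0.8573 * 100 = 85.73%

85.73%


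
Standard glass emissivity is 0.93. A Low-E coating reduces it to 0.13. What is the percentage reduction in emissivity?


Percentage reduction = (1 - coated/uncoated) * 100
  Ratio = 0.13 / 0.93 = 0.1398
  Reduction = (1 - 0.1398) * 100 = 86.0%

86.0%


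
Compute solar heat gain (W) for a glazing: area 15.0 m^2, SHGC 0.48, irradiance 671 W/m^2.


Solar heat gain: Q = Area * SHGC * Irradiance
  Q = 15.0 * 0.48 * 671 = 4831.2 W

4831.2 W


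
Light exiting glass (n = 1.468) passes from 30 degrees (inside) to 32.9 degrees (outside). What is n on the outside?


Apply Snell's law: n1 * sin(theta1) = n2 * sin(theta2)
  n2 = n1 * sin(theta1) / sin(theta2)
  sin(30) = 0.5
  sin(32.9) = 0.543174
  n2 = 1.468 * 0.5 / 0.543174 = 1.3513

1.3513


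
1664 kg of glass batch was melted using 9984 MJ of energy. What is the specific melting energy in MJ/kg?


Rearrange E = m * s for s:
  s = E / m
  s = 9984 / 1664 = 6.0 MJ/kg

6.0 MJ/kg


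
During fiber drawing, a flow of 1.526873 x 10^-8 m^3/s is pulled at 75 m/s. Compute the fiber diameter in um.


Cross-sectional area from continuity:
  A = Q / v = 1.526873 x 10^-8 / 75 = 2.035831 x 10^-10 m^2
Diameter from circular cross-section:
  d = sqrt(4A / pi) * 10^6 (m -> um)
  d = sqrt(4 * 2.035831 x 10^-10 / pi) * 10^6 = 16.1 um

16.1 um


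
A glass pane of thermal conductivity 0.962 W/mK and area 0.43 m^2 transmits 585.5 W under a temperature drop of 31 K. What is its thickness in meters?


Fourier's law: t = k * A * dT / Q
  t = 0.962 * 0.43 * 31 / 585.5
  t = 12.82346 / 585.5 = 0.0219 m

0.0219 m


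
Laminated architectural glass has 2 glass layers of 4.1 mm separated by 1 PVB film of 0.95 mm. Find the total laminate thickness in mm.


Total thickness = glass contribution + PVB contribution
  Glass: 2 * 4.1 = 8.2 mm
  PVB: 1 * 0.95 = 0.95 mm
  Total = 8.2 + 0.95 = 9.15 mm

9.15 mm


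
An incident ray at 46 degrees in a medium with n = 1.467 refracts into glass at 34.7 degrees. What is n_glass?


Apply Snell's law: n1 * sin(theta1) = n2 * sin(theta2)
  n2 = n1 * sin(theta1) / sin(theta2)
  sin(46) = 0.71934
  sin(34.7) = 0.56928
  n2 = 1.467 * 0.71934 / 0.56928 = 1.8537

1.8537


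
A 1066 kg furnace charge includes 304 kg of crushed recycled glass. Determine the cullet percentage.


Cullet ratio = (cullet mass / total batch mass) * 100
  Ratio = 304 / 1066 * 100 = 28.52%

28.52%


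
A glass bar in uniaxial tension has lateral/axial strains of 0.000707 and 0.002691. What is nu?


Poisson's ratio: nu = lateral strain / axial strain
  nu = 0.000707 / 0.002691 = 0.2627

0.2627


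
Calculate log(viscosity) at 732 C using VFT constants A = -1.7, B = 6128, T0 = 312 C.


VFT equation: log(eta) = A + B / (T - T0)
  T - T0 = 732 - 312 = 420
  B / (T - T0) = 6128 / 420 = 14.59
  log(eta) = -1.7 + 14.59 = 12.89

12.89


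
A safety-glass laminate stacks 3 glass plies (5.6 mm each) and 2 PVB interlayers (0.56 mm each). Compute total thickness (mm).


Total thickness = glass contribution + PVB contribution
  Glass: 3 * 5.6 = 16.8 mm
  PVB: 2 * 0.56 = 1.12 mm
  Total = 16.8 + 1.12 = 17.92 mm

17.92 mm


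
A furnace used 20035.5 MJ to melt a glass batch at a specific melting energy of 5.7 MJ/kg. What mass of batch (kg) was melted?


Rearrange E = m * s for m:
  m = E / s
  m = 20035.5 / 5.7 = 3515.0 kg

3515.0 kg


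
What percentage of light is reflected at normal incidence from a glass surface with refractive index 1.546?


Fresnel reflectance at normal incidence:
  R = ((n - 1)/(n + 1))^2
  (n - 1)/(n + 1) = (1.546 - 1)/(1.546 + 1) = 0.214454
  R = 0.214454^2 = 0.0459905
  R(%) = 0.0459905 * 100 = 4.599%

4.599%


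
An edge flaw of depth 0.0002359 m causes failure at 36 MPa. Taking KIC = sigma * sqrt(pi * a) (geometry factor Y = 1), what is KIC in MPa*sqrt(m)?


Fracture toughness: KIC = sigma * sqrt(pi * a)
  pi * a = pi * 0.0002359 = 0.000741102
  sqrt(pi * a) = 0.027223
  KIC = 36 * 0.027223 = 0.98 MPa*sqrt(m)

0.98 MPa*sqrt(m)


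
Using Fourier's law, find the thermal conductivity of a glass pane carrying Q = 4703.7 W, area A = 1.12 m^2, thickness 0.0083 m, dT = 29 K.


Fourier's law rearranged: k = Q * t / (A * dT)
  Numerator = 4703.7 * 0.0083 = 39.04071
  Denominator = 1.12 * 29 = 32.48
  k = 39.04071 / 32.48 = 1.202 W/mK

1.202 W/mK


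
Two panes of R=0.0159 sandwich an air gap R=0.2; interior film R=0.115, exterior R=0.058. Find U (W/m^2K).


Total thermal resistance (series):
  R_total = R_in + R_glass + R_air + R_glass + R_out
  R_total = 0.115 + 0.0159 + 0.2 + 0.0159 + 0.058 = 0.4048 m^2K/W
U-value = 1 / R_total = 1 / 0.4048 = 2.47 W/m^2K

2.47 W/m^2K


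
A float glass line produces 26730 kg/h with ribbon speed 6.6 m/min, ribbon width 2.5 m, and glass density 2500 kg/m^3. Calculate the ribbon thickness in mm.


Ribbon cross-section from mass balance:
  Volume rate = throughput / density = 26730 / 2500 = 10.692 m^3/h
  thickness = volume rate / (speed * 60 * width), i.e.
  thickness = throughput / (60 * speed * width * density) * 1000
  thickness = 26730 / (60 * 6.6 * 2.5 * 2500) * 1000 = 10.8 mm

10.8 mm


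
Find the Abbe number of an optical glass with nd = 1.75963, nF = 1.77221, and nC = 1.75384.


Abbe number formula: Vd = (nd - 1) / (nF - nC)
  nd - 1 = 1.75963 - 1 = 0.75963
  nF - nC = 1.77221 - 1.75384 = 0.01837
  Vd = 0.75963 / 0.01837 = 41.35

41.35


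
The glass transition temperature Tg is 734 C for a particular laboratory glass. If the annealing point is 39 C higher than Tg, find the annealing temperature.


The annealing temperature is Tg plus the offset:
  T_anneal = 734 + 39 = 773 C

773 C


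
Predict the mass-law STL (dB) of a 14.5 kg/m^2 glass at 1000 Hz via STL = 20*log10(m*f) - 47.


Mass law: STL = 20 * log10(m * f) - 47
  m * f = 14.5 * 1000 = 14500
  log10(14500) = 4.16137
  STL = 20 * 4.16137 - 47 = 83.2274 - 47 = 36.2 dB

36.2 dB


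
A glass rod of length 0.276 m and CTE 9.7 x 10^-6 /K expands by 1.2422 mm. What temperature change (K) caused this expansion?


Rearrange dL = alpha * L0 * dT for dT:
  dT = dL / (alpha * L0)
  dL (m) = 1.2422 / 1000 = 0.0012422
  dT = 0.0012422 / ((9.7 x 10^-6) * 0.276) = 464.0 K

464.0 K


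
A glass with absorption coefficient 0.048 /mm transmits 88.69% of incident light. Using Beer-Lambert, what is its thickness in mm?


Rearrange T = exp(-alpha * thickness):
  thickness = -ln(T) / alpha
  T = 88.69/100 = 0.8869
  ln(T) = -0.12002
  -ln(T) = 0.12002
  thickness = 0.12002 / 0.048 = 2.5 mm

2.5 mm


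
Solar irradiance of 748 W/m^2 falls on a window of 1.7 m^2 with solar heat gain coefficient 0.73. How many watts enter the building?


Solar heat gain: Q = Area * SHGC * Irradiance
  Q = 1.7 * 0.73 * 748 = 928.3 W

928.3 W


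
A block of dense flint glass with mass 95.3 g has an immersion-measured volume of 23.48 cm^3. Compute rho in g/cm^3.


Use the definition of density:
  rho = mass / volume
  rho = 95.3 / 23.48 = 4.059 g/cm^3

4.059 g/cm^3


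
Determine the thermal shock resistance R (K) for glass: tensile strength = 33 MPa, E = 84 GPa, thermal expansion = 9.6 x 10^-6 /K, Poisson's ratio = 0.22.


Thermal shock resistance: R = sigma * (1 - nu) / (E * alpha)
  Numerator = 33 * (1 - 0.22) = 25.74
  Denominator = 84 * 1000 * (9.6 x 10^-6) = 0.8064
  R = 25.74 / 0.8064 = 31.9 K

31.9 K


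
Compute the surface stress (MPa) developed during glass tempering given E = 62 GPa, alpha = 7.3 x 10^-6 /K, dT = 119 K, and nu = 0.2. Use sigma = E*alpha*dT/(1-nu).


Tempering stress: sigma = E * alpha * dT / (1 - nu)
  E (MPa) = 62 * 1000 = 62000
  Numerator = 62000 * (7.3 x 10^-6) * 119 = 53.8594
  Denominator = 1 - 0.2 = 0.8
  sigma = 53.8594 / 0.8 = 67.3 MPa

67.3 MPa


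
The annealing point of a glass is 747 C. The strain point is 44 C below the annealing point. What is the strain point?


Strain point = annealing point - difference:
  T_strain = 747 - 44 = 703 C

703 C


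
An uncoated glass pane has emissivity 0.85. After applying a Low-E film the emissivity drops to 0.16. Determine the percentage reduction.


Percentage reduction = (1 - coated/uncoated) * 100
  Ratio = 0.16 / 0.85 = 0.1882
  Reduction = (1 - 0.1882) * 100 = 81.2%

81.2%


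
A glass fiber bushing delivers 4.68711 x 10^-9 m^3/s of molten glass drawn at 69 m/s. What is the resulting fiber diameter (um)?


Cross-sectional area from continuity:
  A = Q / v = 4.68711 x 10^-9 / 69 = 6.792913 x 10^-11 m^2
Diameter from circular cross-section:
  d = sqrt(4A / pi) * 10^6 (m -> um)
  d = sqrt(4 * 6.792913 x 10^-11 / pi) * 10^6 = 9.3 um

9.3 um


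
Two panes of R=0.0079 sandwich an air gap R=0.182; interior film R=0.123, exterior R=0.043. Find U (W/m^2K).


Total thermal resistance (series):
  R_total = R_in + R_glass + R_air + R_glass + R_out
  R_total = 0.123 + 0.0079 + 0.182 + 0.0079 + 0.043 = 0.3638 m^2K/W
U-value = 1 / R_total = 1 / 0.3638 = 2.749 W/m^2K

2.749 W/m^2K


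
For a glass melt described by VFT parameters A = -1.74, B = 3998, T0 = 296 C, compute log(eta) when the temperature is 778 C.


VFT equation: log(eta) = A + B / (T - T0)
  T - T0 = 778 - 296 = 482
  B / (T - T0) = 3998 / 482 = 8.295
  log(eta) = -1.74 + 8.295 = 6.555

6.555


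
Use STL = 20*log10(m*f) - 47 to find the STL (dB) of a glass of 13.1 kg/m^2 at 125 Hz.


Mass law: STL = 20 * log10(m * f) - 47
  m * f = 13.1 * 125 = 1637.5
  log10(1637.5) = 3.21418
  STL = 20 * 3.21418 - 47 = 64.2836 - 47 = 17.3 dB

17.3 dB


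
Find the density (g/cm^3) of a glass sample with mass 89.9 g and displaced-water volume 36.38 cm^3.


Use the definition of density:
  rho = mass / volume
  rho = 89.9 / 36.38 = 2.471 g/cm^3

2.471 g/cm^3


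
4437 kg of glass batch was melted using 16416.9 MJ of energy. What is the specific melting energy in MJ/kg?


Rearrange E = m * s for s:
  s = E / m
  s = 16416.9 / 4437 = 3.7 MJ/kg

3.7 MJ/kg


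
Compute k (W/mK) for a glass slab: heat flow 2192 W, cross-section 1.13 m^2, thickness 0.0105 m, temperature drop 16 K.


Fourier's law rearranged: k = Q * t / (A * dT)
  Numerator = 2192 * 0.0105 = 23.016
  Denominator = 1.13 * 16 = 18.08
  k = 23.016 / 18.08 = 1.273 W/mK

1.273 W/mK


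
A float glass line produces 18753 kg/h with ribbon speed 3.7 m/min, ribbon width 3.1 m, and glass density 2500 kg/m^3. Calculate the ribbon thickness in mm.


Ribbon cross-section from mass balance:
  Volume rate = throughput / density = 18753 / 2500 = 7.5012 m^3/h
  thickness = volume rate / (speed * 60 * width), i.e.
  thickness = throughput / (60 * speed * width * density) * 1000
  thickness = 18753 / (60 * 3.7 * 3.1 * 2500) * 1000 = 10.9 mm

10.9 mm


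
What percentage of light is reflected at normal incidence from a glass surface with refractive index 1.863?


Fresnel reflectance at normal incidence:
  R = ((n - 1)/(n + 1))^2
  (n - 1)/(n + 1) = (1.863 - 1)/(1.863 + 1) = 0.301432
  R = 0.301432^2 = 0.0908613
  R(%) = 0.0908613 * 100 = 9.086%

9.086%


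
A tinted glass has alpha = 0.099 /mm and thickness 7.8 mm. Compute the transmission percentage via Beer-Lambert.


Beer-Lambert law: T = exp(-alpha * thickness)
  exponent = -0.099 * 7.8 = -0.7722
  T = exp(-0.7722) = 0.462
  Percentage = 0.462 * 100 = 46.2%

46.2%


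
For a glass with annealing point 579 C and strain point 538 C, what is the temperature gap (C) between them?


Gap = T_anneal - T_strain:
  gap = 579 - 538 = 41 C

41 C


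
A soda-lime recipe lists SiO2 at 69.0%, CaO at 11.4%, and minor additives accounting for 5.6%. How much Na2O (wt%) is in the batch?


Pieces sum to 100%:
  Na2O = 100 - (SiO2 + CaO + others)
  Na2O = 100 - (69.0 + 11.4 + 5.6) = 14.0%

14.0%


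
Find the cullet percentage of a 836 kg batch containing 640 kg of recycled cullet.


Cullet ratio = (cullet mass / total batch mass) * 100
  Ratio = 640 / 836 * 100 = 76.56%

76.56%


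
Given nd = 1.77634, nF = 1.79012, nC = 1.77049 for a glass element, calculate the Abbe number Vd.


Abbe number formula: Vd = (nd - 1) / (nF - nC)
  nd - 1 = 1.77634 - 1 = 0.77634
  nF - nC = 1.79012 - 1.77049 = 0.01963
  Vd = 0.77634 / 0.01963 = 39.55

39.55


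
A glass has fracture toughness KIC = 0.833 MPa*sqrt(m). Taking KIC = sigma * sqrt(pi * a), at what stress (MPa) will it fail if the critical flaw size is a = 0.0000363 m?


Rearrange KIC = sigma * sqrt(pi * a):
  sigma = KIC / sqrt(pi * a)
  sqrt(pi * 0.0000363) = 0.010679
  sigma = 0.833 / 0.010679 = 78.0 MPa

78.0 MPa


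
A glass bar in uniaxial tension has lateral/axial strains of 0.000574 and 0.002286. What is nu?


Poisson's ratio: nu = lateral strain / axial strain
  nu = 0.000574 / 0.002286 = 0.2511

0.2511


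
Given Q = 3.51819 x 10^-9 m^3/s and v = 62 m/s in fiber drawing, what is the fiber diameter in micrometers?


Cross-sectional area from continuity:
  A = Q / v = 3.51819 x 10^-9 / 62 = 5.6745 x 10^-11 m^2
Diameter from circular cross-section:
  d = sqrt(4A / pi) * 10^6 (m -> um)
  d = sqrt(4 * 5.6745 x 10^-11 / pi) * 10^6 = 8.5 um

8.5 um


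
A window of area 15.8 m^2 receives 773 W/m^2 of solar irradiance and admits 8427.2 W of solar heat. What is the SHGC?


Rearrange Q = Area * SHGC * Irradiance:
  SHGC = Q / (Area * Irradiance)
  SHGC = 8427.2 / (15.8 * 773) = 0.69

0.69


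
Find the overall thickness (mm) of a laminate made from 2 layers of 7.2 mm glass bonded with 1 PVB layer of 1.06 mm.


Total thickness = glass contribution + PVB contribution
  Glass: 2 * 7.2 = 14.4 mm
  PVB: 1 * 1.06 = 1.06 mm
  Total = 14.4 + 1.06 = 15.46 mm

15.46 mm


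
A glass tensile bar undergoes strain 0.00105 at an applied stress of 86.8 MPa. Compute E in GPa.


Young's modulus: E = stress / strain
  E = 86.8 MPa / 0.00105 = 82666.67 MPa
Convert to GPa: 82666.67 / 1000 = 82.67 GPa

82.67 GPa


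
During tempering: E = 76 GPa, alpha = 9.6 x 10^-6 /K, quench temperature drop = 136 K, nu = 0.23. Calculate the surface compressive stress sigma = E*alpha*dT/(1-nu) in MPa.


Tempering stress: sigma = E * alpha * dT / (1 - nu)
  E (MPa) = 76 * 1000 = 76000
  Numerator = 76000 * (9.6 x 10^-6) * 136 = 99.2256
  Denominator = 1 - 0.23 = 0.77
  sigma = 99.2256 / 0.77 = 128.9 MPa

128.9 MPa


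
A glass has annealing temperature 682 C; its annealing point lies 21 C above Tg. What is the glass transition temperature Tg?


Rearrange T_anneal = Tg + offset for Tg:
  Tg = T_anneal - offset = 682 - 21 = 661 C

661 C


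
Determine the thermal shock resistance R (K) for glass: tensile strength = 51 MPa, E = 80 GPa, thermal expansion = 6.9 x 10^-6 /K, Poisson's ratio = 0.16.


Thermal shock resistance: R = sigma * (1 - nu) / (E * alpha)
  Numerator = 51 * (1 - 0.16) = 42.84
  Denominator = 80 * 1000 * (6.9 x 10^-6) = 0.552
  R = 42.84 / 0.552 = 77.6 K

77.6 K


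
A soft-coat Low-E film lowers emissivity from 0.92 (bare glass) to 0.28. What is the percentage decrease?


Percentage reduction = (1 - coated/uncoated) * 100
  Ratio = 0.28 / 0.92 = 0.3043
  Reduction = (1 - 0.3043) * 100 = 69.6%

69.6%


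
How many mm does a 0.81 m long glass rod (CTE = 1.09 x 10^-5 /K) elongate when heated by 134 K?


Thermal expansion formula: dL = alpha * L0 * dT
  dL = (1.09 x 10^-5) * 0.81 * 134 = 0.00118309 m
Convert to mm: 0.00118309 * 1000 = 1.1831 mm

1.1831 mm


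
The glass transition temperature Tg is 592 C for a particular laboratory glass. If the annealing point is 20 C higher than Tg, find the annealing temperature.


The annealing temperature is Tg plus the offset:
  T_anneal = 592 + 20 = 612 C

612 C


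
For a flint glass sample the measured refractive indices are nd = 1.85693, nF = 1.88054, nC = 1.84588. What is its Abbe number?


Abbe number formula: Vd = (nd - 1) / (nF - nC)
  nd - 1 = 1.85693 - 1 = 0.85693
  nF - nC = 1.88054 - 1.84588 = 0.03466
  Vd = 0.85693 / 0.03466 = 24.72

24.72


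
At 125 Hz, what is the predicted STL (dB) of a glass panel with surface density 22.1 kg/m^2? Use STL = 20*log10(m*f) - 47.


Mass law: STL = 20 * log10(m * f) - 47
  m * f = 22.1 * 125 = 2762.5
  log10(2762.5) = 3.4413
  STL = 20 * 3.4413 - 47 = 68.826 - 47 = 21.8 dB

21.8 dB


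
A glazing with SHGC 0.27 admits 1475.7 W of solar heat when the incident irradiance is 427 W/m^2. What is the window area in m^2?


Rearrange Q = Area * SHGC * Irradiance:
  Area = Q / (SHGC * Irradiance)
  Area = 1475.7 / (0.27 * 427) = 12.8 m^2

12.8 m^2


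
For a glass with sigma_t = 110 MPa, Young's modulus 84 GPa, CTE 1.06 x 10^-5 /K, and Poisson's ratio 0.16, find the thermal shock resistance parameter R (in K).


Thermal shock resistance: R = sigma * (1 - nu) / (E * alpha)
  Numerator = 110 * (1 - 0.16) = 92.4
  Denominator = 84 * 1000 * (1.06 x 10^-5) = 0.8904
  R = 92.4 / 0.8904 = 103.8 K

103.8 K


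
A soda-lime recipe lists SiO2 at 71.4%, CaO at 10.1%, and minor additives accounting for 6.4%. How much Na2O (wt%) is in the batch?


Pieces sum to 100%:
  Na2O = 100 - (SiO2 + CaO + others)
  Na2O = 100 - (71.4 + 10.1 + 6.4) = 12.1%

12.1%


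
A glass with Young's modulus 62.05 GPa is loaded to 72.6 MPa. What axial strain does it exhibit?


Rearrange E = sigma / epsilon:
  epsilon = sigma / E
  E (MPa) = 62.05 * 1000 = 62050
  epsilon = 72.6 / 62050 = 0.00117

0.00117


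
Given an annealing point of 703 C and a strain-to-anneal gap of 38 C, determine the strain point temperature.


Strain point = annealing point - difference:
  T_strain = 703 - 38 = 665 C

665 C


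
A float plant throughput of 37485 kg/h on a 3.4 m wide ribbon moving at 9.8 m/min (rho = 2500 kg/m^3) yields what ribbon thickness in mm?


Ribbon cross-section from mass balance:
  Volume rate = throughput / density = 37485 / 2500 = 14.994 m^3/h
  thickness = volume rate / (speed * 60 * width), i.e.
  thickness = throughput / (60 * speed * width * density) * 1000
  thickness = 37485 / (60 * 9.8 * 3.4 * 2500) * 1000 = 7.5 mm

7.5 mm


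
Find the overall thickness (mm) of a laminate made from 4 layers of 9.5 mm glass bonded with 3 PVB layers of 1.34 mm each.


Total thickness = glass contribution + PVB contribution
  Glass: 4 * 9.5 = 38.0 mm
  PVB: 3 * 1.34 = 4.02 mm
  Total = 38.0 + 4.02 = 42.02 mm

42.02 mm


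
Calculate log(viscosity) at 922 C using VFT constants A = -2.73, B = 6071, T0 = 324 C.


VFT equation: log(eta) = A + B / (T - T0)
  T - T0 = 922 - 324 = 598
  B / (T - T0) = 6071 / 598 = 10.152
  log(eta) = -2.73 + 10.152 = 7.422

7.422


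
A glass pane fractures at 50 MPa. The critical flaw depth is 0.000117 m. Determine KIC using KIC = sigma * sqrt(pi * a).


Fracture toughness: KIC = sigma * sqrt(pi * a)
  pi * a = pi * 0.000117 = 0.000367566
  sqrt(pi * a) = 0.019172
  KIC = 50 * 0.019172 = 0.959 MPa*sqrt(m)

0.959 MPa*sqrt(m)


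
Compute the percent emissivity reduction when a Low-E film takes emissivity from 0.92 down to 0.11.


Percentage reduction = (1 - coated/uncoated) * 100
  Ratio = 0.11 / 0.92 = 0.1196
  Reduction = (1 - 0.1196) * 100 = 88.0%

88.0%


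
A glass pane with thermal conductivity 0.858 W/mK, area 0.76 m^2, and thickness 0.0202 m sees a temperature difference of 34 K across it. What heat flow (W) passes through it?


Fourier's law: Q = k * A * dT / t
  Q = 0.858 * 0.76 * 34 / 0.0202
  Q = 22.17072 / 0.0202 = 1097.6 W

1097.6 W


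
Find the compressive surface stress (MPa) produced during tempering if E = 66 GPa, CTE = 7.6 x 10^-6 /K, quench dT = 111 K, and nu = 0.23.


Tempering stress: sigma = E * alpha * dT / (1 - nu)
  E (MPa) = 66 * 1000 = 66000
  Numerator = 66000 * (7.6 x 10^-6) * 111 = 55.6776
  Denominator = 1 - 0.23 = 0.77
  sigma = 55.6776 / 0.77 = 72.3 MPa

72.3 MPa


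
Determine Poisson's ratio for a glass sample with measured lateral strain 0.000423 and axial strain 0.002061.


Poisson's ratio: nu = lateral strain / axial strain
  nu = 0.000423 / 0.002061 = 0.2052

0.2052


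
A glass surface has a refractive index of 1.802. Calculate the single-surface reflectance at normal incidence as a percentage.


Fresnel reflectance at normal incidence:
  R = ((n - 1)/(n + 1))^2
  (n - 1)/(n + 1) = (1.802 - 1)/(1.802 + 1) = 0.286224
  R = 0.286224^2 = 0.0819242
  R(%) = 0.0819242 * 100 = 8.192%

8.192%


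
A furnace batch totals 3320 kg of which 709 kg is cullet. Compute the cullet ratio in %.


Cullet ratio = (cullet mass / total batch mass) * 100
  Ratio = 709 / 3320 * 100 = 21.36%

21.36%


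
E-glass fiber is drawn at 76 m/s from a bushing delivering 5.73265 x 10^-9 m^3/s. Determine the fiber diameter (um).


Cross-sectional area from continuity:
  A = Q / v = 5.73265 x 10^-9 / 76 = 7.542961 x 10^-11 m^2
Diameter from circular cross-section:
  d = sqrt(4A / pi) * 10^6 (m -> um)
  d = sqrt(4 * 7.542961 x 10^-11 / pi) * 10^6 = 9.8 um

9.8 um


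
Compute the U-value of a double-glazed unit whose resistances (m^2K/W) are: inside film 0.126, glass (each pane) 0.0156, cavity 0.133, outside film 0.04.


Total thermal resistance (series):
  R_total = R_in + R_glass + R_air + R_glass + R_out
  R_total = 0.126 + 0.0156 + 0.133 + 0.0156 + 0.04 = 0.3302 m^2K/W
U-value = 1 / R_total = 1 / 0.3302 = 3.028 W/m^2K

3.028 W/m^2K


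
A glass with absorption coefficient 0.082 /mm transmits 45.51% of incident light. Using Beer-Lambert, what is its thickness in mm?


Rearrange T = exp(-alpha * thickness):
  thickness = -ln(T) / alpha
  T = 45.51/100 = 0.4551
  ln(T) = -0.78724
  -ln(T) = 0.78724
  thickness = 0.78724 / 0.082 = 9.6 mm

9.6 mm


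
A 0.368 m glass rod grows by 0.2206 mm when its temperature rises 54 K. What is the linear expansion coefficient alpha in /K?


Rearrange dL = alpha * L0 * dT for alpha:
  alpha = dL / (L0 * dT)
  alpha = (0.2206 / 1000) / (0.368 * 54) = 0.000011101 /K = 1.1101 x 10^-5 /K

1.1101 x 10^-5 /K


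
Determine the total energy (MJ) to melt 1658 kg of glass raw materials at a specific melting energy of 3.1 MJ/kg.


Total energy = mass * specific energy
  E = 1658 * 3.1 = 5139.8 MJ

5139.8 MJ


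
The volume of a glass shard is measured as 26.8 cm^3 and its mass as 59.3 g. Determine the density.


Use the definition of density:
  rho = mass / volume
  rho = 59.3 / 26.8 = 2.213 g/cm^3

2.213 g/cm^3


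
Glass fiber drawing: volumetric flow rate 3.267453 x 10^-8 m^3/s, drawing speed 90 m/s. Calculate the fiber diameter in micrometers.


Cross-sectional area from continuity:
  A = Q / v = 3.267453 x 10^-8 / 90 = 3.630503 x 10^-10 m^2
Diameter from circular cross-section:
  d = sqrt(4A / pi) * 10^6 (m -> um)
  d = sqrt(4 * 3.630503 x 10^-10 / pi) * 10^6 = 21.5 um

21.5 um


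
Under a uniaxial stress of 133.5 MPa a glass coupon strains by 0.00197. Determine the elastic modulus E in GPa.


Young's modulus: E = stress / strain
  E = 133.5 MPa / 0.00197 = 67766.5 MPa
Convert to GPa: 67766.5 / 1000 = 67.77 GPa

67.77 GPa


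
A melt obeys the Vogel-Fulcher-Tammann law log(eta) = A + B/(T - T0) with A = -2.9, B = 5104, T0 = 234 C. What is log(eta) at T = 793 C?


VFT equation: log(eta) = A + B / (T - T0)
  T - T0 = 793 - 234 = 559
  B / (T - T0) = 5104 / 559 = 9.131
  log(eta) = -2.9 + 9.131 = 6.231

6.231


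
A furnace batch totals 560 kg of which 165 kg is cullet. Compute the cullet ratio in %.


Cullet ratio = (cullet mass / total batch mass) * 100
  Ratio = 165 / 560 * 100 = 29.46%

29.46%


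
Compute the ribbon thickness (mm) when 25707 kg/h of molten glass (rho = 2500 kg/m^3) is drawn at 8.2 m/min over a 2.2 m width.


Ribbon cross-section from mass balance:
  Volume rate = throughput / density = 25707 / 2500 = 10.2828 m^3/h
  thickness = volume rate / (speed * 60 * width), i.e.
  thickness = throughput / (60 * speed * width * density) * 1000
  thickness = 25707 / (60 * 8.2 * 2.2 * 2500) * 1000 = 9.5 mm

9.5 mm


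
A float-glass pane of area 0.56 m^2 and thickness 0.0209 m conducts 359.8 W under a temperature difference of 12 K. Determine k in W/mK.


Fourier's law rearranged: k = Q * t / (A * dT)
  Numerator = 359.8 * 0.0209 = 7.51982
  Denominator = 0.56 * 12 = 6.72
  k = 7.51982 / 6.72 = 1.119 W/mK

1.119 W/mK


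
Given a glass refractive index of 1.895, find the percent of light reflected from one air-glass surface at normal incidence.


Fresnel reflectance at normal incidence:
  R = ((n - 1)/(n + 1))^2
  (n - 1)/(n + 1) = (1.895 - 1)/(1.895 + 1) = 0.309154
  R = 0.309154^2 = 0.0955762
  R(%) = 0.0955762 * 100 = 9.558%

9.558%


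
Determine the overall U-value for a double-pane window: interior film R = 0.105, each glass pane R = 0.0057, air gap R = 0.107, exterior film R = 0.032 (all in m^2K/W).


Total thermal resistance (series):
  R_total = R_in + R_glass + R_air + R_glass + R_out
  R_total = 0.105 + 0.0057 + 0.107 + 0.0057 + 0.032 = 0.2554 m^2K/W
U-value = 1 / R_total = 1 / 0.2554 = 3.915 W/m^2K

3.915 W/m^2K
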